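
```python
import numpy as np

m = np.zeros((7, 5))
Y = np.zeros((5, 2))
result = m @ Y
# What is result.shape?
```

(7, 2)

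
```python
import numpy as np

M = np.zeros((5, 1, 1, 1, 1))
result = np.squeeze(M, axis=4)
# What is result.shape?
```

(5, 1, 1, 1)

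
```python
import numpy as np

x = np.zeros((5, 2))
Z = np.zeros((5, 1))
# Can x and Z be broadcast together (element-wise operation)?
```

Yes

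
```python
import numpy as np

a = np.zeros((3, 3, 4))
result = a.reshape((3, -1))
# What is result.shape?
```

(3, 12)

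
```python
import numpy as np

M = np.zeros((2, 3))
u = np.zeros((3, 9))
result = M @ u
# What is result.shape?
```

(2, 9)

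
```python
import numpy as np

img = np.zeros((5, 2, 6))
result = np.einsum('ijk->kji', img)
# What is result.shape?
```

(6, 2, 5)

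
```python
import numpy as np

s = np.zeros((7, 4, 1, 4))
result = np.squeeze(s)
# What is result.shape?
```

(7, 4, 4)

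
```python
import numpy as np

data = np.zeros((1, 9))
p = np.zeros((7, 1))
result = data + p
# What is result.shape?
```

(7, 9)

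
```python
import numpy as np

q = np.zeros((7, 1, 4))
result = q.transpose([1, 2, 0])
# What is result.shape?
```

(1, 4, 7)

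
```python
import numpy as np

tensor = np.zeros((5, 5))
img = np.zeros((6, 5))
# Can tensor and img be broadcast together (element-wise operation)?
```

No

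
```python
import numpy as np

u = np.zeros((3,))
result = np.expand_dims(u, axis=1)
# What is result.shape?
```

(3, 1)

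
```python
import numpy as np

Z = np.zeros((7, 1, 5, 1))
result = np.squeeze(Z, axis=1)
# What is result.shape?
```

(7, 5, 1)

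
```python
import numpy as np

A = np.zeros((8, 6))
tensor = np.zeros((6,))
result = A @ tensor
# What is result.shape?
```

(8,)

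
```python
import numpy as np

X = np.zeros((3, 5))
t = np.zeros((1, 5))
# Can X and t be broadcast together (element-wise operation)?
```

Yes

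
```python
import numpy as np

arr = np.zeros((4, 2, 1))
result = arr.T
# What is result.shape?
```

(1, 2, 4)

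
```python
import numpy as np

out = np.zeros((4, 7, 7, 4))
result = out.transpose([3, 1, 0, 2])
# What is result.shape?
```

(4, 7, 4, 7)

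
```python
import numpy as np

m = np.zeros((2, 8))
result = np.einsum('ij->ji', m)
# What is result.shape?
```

(8, 2)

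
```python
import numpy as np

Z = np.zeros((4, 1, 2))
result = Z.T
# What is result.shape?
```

(2, 1, 4)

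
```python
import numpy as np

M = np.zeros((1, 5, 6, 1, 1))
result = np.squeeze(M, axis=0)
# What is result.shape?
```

(5, 6, 1, 1)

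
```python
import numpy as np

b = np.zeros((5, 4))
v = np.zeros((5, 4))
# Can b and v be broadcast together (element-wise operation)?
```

Yes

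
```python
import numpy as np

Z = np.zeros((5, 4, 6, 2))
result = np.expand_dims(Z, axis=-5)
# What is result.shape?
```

(1, 5, 4, 6, 2)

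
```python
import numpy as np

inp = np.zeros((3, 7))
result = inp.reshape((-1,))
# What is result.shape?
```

(21,)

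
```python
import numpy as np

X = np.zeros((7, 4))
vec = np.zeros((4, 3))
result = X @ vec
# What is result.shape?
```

(7, 3)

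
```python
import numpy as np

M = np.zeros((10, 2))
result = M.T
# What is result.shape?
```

(2, 10)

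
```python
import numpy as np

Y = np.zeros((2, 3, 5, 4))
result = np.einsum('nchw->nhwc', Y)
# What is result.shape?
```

(2, 5, 4, 3)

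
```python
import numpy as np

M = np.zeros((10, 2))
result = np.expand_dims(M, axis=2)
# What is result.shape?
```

(10, 2, 1)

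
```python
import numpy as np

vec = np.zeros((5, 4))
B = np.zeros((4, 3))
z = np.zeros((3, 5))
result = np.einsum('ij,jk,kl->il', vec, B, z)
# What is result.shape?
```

(5, 5)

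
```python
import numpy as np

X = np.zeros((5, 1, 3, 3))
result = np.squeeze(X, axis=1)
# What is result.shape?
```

(5, 3, 3)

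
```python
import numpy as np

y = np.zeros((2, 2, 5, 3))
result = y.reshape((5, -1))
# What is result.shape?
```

(5, 12)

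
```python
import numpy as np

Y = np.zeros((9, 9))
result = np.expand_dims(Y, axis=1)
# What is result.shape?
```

(9, 1, 9)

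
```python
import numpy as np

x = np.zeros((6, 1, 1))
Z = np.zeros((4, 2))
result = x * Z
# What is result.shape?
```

(6, 4, 2)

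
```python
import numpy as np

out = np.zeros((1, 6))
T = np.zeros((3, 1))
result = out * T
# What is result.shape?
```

(3, 6)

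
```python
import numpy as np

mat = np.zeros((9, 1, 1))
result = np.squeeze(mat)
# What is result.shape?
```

(9,)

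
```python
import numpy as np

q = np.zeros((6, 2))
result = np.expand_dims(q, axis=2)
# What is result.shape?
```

(6, 2, 1)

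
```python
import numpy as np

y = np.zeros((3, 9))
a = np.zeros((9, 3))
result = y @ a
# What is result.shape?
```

(3, 3)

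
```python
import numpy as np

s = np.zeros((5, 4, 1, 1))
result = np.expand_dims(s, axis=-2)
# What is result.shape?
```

(5, 4, 1, 1, 1)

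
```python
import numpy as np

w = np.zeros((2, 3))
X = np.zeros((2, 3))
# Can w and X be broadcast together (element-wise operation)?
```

Yes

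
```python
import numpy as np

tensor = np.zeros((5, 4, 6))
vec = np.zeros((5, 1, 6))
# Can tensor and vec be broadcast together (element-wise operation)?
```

Yes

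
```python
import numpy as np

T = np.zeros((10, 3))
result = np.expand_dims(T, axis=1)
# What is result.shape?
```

(10, 1, 3)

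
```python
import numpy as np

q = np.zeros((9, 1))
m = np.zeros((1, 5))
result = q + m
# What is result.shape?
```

(9, 5)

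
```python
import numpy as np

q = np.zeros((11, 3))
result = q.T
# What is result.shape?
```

(3, 11)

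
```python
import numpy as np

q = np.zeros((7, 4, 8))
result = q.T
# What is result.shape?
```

(8, 4, 7)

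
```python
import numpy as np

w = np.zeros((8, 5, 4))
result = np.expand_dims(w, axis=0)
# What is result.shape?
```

(1, 8, 5, 4)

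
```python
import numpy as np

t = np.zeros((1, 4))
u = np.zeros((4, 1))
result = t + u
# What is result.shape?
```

(4, 4)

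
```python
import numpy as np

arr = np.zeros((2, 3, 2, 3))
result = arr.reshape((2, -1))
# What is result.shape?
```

(2, 18)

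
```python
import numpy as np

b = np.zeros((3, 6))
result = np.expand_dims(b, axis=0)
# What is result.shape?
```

(1, 3, 6)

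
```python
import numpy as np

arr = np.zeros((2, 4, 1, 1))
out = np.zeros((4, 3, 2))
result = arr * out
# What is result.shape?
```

(2, 4, 3, 2)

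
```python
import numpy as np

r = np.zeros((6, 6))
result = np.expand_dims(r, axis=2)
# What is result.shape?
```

(6, 6, 1)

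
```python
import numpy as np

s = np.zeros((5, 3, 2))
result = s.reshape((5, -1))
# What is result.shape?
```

(5, 6)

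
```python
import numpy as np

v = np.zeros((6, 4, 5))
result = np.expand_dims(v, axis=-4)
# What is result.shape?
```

(1, 6, 4, 5)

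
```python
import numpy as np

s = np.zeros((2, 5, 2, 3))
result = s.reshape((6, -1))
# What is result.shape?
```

(6, 10)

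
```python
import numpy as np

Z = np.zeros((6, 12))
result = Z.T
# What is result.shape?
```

(12, 6)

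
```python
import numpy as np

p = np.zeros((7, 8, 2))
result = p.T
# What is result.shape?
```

(2, 8, 7)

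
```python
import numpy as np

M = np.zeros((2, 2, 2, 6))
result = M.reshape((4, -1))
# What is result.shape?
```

(4, 12)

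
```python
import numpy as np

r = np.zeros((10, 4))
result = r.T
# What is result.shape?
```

(4, 10)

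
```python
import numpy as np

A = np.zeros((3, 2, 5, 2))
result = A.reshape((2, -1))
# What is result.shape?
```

(2, 30)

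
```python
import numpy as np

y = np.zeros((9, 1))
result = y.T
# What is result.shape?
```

(1, 9)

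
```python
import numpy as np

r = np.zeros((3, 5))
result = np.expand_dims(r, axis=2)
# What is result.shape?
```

(3, 5, 1)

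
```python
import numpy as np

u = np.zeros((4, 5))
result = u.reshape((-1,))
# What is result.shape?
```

(20,)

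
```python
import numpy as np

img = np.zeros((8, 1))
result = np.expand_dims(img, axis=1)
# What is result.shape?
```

(8, 1, 1)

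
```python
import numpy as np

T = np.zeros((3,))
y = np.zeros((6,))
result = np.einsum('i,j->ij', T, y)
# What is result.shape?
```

(3, 6)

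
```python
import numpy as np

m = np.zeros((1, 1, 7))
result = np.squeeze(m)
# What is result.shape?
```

(7,)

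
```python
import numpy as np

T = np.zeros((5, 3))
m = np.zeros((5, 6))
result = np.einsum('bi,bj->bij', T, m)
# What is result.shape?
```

(5, 3, 6)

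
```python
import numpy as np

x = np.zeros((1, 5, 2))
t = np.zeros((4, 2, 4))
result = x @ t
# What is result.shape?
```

(4, 5, 4)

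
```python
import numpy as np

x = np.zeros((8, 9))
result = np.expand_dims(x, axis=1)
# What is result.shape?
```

(8, 1, 9)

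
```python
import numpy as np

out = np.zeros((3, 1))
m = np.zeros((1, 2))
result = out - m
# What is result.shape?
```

(3, 2)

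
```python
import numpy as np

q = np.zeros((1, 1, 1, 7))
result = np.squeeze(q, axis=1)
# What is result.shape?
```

(1, 1, 7)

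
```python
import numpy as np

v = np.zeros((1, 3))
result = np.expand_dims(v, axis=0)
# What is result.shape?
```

(1, 1, 3)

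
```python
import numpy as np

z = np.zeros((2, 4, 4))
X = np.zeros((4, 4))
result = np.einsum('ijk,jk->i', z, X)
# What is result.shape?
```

(2,)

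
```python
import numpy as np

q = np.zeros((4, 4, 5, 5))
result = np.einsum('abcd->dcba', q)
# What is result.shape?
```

(5, 5, 4, 4)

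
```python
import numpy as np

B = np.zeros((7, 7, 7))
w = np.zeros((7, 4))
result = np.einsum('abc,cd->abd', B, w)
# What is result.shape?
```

(7, 7, 4)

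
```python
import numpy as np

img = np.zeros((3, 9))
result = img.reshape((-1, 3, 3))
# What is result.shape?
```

(3, 3, 3)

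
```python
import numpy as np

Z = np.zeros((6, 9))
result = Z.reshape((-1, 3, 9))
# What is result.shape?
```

(2, 3, 9)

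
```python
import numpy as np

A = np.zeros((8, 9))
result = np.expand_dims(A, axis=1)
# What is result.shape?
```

(8, 1, 9)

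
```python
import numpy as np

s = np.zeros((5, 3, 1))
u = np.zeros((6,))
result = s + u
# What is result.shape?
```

(5, 3, 6)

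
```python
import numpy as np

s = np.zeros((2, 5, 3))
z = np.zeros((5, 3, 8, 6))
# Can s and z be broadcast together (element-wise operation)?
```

No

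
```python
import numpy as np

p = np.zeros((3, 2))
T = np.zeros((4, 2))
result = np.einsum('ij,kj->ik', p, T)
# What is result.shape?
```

(3, 4)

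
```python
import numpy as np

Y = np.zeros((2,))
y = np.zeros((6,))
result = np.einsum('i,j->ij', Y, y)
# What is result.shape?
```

(2, 6)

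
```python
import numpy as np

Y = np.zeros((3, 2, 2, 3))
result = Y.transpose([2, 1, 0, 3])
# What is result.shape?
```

(2, 2, 3, 3)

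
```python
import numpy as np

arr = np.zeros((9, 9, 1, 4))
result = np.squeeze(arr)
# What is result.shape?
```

(9, 9, 4)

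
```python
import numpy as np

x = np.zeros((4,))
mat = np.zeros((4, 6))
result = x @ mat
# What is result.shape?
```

(6,)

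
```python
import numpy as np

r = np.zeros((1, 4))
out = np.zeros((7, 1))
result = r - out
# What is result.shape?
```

(7, 4)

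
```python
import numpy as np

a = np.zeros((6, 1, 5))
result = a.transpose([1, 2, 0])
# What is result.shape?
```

(1, 5, 6)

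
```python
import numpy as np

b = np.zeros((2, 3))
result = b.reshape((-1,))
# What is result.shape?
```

(6,)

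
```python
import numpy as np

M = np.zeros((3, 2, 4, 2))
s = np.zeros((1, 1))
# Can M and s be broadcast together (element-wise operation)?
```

Yes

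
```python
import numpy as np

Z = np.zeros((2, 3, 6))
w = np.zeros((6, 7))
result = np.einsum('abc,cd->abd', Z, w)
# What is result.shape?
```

(2, 3, 7)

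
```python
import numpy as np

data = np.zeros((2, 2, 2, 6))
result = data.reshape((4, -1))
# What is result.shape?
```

(4, 12)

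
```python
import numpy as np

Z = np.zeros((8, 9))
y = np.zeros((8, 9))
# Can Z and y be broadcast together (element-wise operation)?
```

Yes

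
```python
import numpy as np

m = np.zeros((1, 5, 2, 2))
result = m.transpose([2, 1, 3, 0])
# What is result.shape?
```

(2, 5, 2, 1)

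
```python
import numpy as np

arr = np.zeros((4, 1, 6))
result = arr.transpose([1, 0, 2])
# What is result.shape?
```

(1, 4, 6)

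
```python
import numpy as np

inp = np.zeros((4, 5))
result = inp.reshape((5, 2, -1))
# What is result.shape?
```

(5, 2, 2)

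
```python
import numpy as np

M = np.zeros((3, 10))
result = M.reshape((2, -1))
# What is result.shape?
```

(2, 15)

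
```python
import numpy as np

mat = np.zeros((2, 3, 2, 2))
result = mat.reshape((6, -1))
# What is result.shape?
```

(6, 4)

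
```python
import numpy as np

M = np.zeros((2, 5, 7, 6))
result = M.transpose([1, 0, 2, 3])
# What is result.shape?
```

(5, 2, 7, 6)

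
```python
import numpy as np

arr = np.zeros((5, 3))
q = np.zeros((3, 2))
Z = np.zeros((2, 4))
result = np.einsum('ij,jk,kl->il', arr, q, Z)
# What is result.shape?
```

(5, 4)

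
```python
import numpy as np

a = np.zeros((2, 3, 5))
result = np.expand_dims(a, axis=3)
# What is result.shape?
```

(2, 3, 5, 1)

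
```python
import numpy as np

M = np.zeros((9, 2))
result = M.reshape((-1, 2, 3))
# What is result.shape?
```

(3, 2, 3)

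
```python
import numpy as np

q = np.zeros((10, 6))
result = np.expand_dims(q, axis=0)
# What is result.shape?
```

(1, 10, 6)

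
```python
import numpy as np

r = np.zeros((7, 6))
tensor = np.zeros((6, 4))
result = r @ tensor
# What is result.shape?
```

(7, 4)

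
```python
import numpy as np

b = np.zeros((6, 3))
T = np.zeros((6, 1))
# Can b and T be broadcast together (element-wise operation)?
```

Yes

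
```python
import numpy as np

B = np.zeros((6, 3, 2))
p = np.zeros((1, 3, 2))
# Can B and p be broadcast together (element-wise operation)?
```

Yes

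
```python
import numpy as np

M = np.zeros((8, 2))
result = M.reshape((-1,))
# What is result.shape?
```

(16,)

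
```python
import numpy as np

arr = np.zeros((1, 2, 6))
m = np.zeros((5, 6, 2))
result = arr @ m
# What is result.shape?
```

(5, 2, 2)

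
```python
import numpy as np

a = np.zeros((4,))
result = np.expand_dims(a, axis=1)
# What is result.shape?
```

(4, 1)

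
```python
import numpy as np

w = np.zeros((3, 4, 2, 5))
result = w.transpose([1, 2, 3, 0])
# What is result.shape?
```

(4, 2, 5, 3)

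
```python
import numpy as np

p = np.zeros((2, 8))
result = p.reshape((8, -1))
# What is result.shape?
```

(8, 2)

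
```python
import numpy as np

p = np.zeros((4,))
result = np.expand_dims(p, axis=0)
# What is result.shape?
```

(1, 4)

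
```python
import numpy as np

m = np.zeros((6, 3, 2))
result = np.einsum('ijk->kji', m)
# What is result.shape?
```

(2, 3, 6)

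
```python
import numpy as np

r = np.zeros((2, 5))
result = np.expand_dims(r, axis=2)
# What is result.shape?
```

(2, 5, 1)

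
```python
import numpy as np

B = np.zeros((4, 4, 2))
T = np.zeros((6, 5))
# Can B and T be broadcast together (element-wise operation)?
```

No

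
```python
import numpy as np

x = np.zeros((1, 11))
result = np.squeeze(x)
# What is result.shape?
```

(11,)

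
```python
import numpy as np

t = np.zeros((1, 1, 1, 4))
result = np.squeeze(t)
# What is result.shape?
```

(4,)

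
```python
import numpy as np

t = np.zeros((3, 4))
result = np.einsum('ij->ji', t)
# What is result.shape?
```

(4, 3)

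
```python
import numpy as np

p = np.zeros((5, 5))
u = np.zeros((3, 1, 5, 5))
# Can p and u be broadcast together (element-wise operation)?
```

Yes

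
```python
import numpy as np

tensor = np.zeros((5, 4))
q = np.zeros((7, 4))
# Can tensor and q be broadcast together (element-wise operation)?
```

No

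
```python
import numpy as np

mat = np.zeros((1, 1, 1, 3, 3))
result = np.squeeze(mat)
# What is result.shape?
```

(3, 3)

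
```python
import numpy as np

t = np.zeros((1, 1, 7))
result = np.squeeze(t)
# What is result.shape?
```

(7,)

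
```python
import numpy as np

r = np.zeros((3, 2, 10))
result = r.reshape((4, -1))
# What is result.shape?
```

(4, 15)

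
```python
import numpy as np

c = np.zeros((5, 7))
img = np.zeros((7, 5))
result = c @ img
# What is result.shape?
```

(5, 5)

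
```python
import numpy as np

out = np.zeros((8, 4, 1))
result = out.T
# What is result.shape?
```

(1, 4, 8)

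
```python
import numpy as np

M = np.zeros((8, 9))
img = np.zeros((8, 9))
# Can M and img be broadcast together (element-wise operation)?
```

Yes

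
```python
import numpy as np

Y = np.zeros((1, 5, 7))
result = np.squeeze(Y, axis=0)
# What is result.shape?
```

(5, 7)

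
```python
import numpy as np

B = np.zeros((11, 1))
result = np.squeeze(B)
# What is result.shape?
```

(11,)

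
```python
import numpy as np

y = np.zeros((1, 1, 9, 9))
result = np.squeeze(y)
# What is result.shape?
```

(9, 9)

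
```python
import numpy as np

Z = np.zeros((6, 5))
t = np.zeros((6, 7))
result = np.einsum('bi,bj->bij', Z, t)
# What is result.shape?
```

(6, 5, 7)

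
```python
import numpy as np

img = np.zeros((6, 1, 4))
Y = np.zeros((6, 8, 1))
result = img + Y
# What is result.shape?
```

(6, 8, 4)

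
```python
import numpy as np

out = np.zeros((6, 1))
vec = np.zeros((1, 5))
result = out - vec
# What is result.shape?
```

(6, 5)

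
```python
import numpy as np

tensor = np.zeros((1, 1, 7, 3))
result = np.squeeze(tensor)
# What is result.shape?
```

(7, 3)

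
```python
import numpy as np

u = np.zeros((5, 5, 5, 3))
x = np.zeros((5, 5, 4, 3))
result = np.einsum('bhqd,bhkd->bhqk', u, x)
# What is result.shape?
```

(5, 5, 5, 4)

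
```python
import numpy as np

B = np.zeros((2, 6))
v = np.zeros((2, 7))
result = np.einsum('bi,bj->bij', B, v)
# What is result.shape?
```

(2, 6, 7)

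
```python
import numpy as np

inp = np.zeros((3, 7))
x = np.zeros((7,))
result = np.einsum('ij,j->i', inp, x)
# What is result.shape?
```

(3,)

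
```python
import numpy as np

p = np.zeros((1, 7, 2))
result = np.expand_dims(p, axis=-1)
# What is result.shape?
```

(1, 7, 2, 1)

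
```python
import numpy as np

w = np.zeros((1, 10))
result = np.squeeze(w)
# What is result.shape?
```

(10,)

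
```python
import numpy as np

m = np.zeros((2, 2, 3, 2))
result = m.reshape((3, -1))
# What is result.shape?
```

(3, 8)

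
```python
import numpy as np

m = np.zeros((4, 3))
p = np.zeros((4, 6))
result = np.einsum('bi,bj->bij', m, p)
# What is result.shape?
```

(4, 3, 6)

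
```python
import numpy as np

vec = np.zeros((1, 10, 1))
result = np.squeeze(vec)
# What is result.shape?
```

(10,)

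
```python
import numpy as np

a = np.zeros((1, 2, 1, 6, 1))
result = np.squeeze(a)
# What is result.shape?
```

(2, 6)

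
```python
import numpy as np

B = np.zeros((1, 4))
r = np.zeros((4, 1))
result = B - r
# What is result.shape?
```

(4, 4)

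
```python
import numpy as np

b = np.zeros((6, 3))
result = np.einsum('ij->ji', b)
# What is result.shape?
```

(3, 6)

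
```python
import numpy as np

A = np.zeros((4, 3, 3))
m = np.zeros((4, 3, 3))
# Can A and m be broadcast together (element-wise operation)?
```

Yes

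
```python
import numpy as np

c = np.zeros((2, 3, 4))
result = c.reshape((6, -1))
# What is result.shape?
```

(6, 4)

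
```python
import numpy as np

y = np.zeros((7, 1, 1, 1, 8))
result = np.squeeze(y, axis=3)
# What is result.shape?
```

(7, 1, 1, 8)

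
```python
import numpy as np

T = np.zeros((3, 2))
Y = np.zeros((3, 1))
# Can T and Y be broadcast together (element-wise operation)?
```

Yes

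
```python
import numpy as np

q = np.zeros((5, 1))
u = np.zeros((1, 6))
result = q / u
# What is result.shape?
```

(5, 6)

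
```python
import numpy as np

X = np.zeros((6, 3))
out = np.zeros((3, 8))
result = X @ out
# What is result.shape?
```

(6, 8)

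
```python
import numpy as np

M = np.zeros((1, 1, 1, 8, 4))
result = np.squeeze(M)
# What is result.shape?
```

(8, 4)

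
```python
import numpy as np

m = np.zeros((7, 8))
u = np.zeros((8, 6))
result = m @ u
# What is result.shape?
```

(7, 6)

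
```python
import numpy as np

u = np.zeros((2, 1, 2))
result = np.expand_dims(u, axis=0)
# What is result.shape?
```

(1, 2, 1, 2)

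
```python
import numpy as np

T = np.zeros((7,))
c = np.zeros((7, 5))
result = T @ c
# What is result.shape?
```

(5,)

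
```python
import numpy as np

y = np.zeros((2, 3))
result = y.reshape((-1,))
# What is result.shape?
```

(6,)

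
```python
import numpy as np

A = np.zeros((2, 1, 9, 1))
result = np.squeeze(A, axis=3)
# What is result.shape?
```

(2, 1, 9)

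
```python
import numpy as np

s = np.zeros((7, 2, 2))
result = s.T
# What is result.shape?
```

(2, 2, 7)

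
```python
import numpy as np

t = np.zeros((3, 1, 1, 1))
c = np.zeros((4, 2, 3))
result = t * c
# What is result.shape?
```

(3, 4, 2, 3)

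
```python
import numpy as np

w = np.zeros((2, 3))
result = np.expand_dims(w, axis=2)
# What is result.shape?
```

(2, 3, 1)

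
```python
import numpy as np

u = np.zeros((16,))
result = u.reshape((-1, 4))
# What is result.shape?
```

(4, 4)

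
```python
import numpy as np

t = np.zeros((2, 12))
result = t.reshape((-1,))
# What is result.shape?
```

(24,)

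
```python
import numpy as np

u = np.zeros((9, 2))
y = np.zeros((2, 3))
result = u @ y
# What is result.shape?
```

(9, 3)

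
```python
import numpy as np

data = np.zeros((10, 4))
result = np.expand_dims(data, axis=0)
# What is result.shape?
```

(1, 10, 4)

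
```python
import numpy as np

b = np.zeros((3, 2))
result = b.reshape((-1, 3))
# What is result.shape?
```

(2, 3)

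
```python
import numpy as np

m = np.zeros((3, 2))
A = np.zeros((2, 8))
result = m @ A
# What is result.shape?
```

(3, 8)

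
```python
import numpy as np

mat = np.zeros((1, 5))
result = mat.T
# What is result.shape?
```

(5, 1)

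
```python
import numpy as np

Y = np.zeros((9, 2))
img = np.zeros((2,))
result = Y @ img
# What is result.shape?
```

(9,)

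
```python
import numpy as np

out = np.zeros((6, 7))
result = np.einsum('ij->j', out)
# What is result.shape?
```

(7,)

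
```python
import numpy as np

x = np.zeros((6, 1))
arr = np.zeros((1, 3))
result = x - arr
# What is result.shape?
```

(6, 3)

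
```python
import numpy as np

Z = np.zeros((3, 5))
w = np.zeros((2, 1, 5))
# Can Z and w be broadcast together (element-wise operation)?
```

Yes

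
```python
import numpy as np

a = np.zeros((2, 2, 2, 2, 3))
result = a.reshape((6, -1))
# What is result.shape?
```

(6, 8)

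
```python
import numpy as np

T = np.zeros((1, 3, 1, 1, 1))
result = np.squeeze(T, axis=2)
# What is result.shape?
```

(1, 3, 1, 1)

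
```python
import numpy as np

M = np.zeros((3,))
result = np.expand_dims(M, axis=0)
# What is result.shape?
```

(1, 3)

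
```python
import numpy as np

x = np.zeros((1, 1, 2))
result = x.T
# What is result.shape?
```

(2, 1, 1)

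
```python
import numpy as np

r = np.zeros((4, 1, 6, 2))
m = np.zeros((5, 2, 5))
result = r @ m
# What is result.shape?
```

(4, 5, 6, 5)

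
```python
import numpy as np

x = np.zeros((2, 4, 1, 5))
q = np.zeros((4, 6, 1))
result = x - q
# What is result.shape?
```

(2, 4, 6, 5)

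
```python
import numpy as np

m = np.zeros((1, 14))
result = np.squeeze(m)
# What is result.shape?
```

(14,)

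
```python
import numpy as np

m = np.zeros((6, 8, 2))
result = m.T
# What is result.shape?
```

(2, 8, 6)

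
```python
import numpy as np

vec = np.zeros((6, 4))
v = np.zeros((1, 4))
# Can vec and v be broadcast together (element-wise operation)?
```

Yes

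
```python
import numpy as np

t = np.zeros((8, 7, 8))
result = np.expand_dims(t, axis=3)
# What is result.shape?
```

(8, 7, 8, 1)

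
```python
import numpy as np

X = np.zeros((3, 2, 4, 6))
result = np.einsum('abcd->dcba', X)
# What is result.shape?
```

(6, 4, 2, 3)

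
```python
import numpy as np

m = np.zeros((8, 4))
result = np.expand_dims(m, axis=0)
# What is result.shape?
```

(1, 8, 4)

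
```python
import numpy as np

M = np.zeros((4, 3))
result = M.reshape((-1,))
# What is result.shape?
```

(12,)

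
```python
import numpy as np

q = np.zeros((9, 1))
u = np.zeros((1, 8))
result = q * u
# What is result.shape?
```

(9, 8)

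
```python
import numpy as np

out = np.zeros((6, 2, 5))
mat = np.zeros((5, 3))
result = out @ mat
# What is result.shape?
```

(6, 2, 3)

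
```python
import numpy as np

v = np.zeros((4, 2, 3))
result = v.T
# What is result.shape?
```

(3, 2, 4)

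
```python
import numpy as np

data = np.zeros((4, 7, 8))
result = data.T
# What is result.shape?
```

(8, 7, 4)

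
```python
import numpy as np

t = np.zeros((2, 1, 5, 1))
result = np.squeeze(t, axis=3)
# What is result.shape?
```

(2, 1, 5)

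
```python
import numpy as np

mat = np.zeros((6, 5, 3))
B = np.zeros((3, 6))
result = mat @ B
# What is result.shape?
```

(6, 5, 6)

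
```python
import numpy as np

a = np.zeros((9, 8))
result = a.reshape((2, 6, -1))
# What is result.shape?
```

(2, 6, 6)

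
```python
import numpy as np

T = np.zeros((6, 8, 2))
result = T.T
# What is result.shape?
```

(2, 8, 6)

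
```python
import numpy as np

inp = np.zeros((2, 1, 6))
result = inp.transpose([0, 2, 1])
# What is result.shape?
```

(2, 6, 1)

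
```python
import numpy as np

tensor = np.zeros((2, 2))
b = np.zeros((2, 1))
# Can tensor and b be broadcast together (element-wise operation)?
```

Yes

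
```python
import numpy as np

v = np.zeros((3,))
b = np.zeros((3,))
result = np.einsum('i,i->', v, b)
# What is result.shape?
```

()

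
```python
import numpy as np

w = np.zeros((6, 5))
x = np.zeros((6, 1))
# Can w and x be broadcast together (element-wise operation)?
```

Yes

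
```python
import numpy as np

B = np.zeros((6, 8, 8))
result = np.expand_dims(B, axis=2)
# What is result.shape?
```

(6, 8, 1, 8)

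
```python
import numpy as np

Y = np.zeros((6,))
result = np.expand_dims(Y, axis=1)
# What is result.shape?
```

(6, 1)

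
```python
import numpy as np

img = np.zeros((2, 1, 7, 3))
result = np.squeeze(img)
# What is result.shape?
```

(2, 7, 3)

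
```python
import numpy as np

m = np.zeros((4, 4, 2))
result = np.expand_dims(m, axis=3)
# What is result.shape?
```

(4, 4, 2, 1)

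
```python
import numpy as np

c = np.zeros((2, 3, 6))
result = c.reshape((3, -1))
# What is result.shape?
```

(3, 12)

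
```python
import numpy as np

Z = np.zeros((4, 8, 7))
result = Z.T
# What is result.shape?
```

(7, 8, 4)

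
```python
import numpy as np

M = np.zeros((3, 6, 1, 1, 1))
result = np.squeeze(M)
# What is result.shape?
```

(3, 6)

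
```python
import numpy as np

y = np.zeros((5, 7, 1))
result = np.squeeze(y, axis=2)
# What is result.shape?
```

(5, 7)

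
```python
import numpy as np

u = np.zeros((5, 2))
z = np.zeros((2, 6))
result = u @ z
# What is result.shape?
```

(5, 6)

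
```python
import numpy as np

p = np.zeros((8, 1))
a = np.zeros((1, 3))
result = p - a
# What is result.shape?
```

(8, 3)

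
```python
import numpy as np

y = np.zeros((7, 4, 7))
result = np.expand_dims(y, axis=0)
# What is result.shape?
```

(1, 7, 4, 7)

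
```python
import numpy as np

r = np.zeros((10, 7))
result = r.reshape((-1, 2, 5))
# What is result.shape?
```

(7, 2, 5)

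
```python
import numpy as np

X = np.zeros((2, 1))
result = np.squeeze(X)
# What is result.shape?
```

(2,)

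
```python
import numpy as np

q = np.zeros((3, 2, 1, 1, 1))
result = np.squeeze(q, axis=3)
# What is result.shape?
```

(3, 2, 1, 1)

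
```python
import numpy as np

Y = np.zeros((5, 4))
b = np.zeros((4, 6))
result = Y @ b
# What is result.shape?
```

(5, 6)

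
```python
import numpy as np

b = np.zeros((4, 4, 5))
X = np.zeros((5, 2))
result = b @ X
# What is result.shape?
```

(4, 4, 2)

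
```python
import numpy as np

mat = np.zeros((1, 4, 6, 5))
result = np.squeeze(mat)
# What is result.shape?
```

(4, 6, 5)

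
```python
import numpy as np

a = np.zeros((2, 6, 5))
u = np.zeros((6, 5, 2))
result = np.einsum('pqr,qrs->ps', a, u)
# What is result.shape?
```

(2, 2)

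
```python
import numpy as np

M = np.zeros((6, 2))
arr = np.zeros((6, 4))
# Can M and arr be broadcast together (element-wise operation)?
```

No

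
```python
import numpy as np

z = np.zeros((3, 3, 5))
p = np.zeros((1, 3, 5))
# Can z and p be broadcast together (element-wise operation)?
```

Yes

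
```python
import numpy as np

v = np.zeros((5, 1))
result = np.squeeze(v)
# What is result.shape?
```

(5,)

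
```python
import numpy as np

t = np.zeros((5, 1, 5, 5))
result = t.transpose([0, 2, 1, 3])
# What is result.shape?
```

(5, 5, 1, 5)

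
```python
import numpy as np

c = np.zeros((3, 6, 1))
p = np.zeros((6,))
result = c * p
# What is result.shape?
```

(3, 6, 6)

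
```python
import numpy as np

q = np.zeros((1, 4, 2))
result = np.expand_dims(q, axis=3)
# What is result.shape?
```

(1, 4, 2, 1)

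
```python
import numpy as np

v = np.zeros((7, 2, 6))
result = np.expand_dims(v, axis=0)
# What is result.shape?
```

(1, 7, 2, 6)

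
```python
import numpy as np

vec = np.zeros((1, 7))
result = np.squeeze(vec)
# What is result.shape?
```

(7,)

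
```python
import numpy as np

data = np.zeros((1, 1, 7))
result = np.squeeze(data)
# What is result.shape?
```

(7,)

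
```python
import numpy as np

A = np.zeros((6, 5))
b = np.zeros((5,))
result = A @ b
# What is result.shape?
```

(6,)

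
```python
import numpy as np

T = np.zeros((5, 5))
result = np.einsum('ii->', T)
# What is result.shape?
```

()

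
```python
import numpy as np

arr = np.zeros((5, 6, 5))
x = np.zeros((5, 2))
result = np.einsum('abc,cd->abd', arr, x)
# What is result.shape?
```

(5, 6, 2)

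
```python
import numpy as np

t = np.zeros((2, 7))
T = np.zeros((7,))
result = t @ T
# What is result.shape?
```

(2,)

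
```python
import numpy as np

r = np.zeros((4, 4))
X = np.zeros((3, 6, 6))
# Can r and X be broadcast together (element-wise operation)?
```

No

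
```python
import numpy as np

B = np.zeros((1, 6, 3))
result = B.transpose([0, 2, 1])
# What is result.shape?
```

(1, 3, 6)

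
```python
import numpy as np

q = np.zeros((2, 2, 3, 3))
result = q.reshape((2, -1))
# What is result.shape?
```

(2, 18)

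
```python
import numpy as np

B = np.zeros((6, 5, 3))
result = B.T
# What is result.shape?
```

(3, 5, 6)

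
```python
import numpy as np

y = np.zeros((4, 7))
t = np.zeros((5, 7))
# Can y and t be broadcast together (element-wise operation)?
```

No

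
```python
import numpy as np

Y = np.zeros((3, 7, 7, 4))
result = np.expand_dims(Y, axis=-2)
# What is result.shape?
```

(3, 7, 7, 1, 4)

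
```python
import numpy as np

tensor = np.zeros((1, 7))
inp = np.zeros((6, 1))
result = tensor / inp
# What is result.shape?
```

(6, 7)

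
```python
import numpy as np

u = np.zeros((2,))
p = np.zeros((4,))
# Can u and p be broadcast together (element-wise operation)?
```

No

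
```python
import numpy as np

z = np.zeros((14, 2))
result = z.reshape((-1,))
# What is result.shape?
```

(28,)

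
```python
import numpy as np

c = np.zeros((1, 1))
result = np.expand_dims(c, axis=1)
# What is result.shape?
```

(1, 1, 1)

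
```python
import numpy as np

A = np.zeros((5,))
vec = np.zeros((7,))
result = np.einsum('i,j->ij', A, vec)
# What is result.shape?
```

(5, 7)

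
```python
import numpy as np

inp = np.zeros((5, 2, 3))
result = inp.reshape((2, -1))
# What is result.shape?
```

(2, 15)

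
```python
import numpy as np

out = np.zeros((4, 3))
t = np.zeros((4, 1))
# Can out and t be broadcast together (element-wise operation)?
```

Yes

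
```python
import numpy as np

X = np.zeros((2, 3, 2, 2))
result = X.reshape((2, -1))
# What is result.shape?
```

(2, 12)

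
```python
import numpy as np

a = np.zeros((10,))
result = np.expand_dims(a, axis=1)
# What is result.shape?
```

(10, 1)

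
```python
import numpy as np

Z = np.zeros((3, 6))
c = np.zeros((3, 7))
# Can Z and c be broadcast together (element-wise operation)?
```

No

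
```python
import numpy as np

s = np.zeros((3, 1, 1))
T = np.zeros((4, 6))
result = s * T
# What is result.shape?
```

(3, 4, 6)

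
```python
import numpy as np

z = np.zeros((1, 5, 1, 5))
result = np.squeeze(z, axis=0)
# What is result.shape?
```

(5, 1, 5)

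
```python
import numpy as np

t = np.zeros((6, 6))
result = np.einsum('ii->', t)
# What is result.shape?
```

()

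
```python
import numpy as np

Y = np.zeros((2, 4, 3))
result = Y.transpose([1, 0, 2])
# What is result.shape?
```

(4, 2, 3)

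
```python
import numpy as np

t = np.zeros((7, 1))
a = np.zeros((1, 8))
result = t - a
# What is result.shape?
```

(7, 8)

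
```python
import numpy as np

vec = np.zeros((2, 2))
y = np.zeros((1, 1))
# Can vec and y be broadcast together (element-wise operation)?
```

Yes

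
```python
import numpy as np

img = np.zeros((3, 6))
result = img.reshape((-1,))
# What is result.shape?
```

(18,)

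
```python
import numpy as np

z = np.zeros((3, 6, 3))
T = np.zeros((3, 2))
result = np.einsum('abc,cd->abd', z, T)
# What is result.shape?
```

(3, 6, 2)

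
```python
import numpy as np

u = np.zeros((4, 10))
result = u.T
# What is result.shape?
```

(10, 4)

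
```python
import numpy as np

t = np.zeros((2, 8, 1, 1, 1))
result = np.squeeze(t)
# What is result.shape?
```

(2, 8)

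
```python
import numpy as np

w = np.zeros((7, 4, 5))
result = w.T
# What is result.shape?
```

(5, 4, 7)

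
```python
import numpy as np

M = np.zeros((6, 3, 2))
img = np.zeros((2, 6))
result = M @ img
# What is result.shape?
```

(6, 3, 6)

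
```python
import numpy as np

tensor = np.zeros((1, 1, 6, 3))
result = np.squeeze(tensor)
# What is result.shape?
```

(6, 3)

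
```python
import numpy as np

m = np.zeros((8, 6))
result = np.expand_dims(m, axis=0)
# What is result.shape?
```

(1, 8, 6)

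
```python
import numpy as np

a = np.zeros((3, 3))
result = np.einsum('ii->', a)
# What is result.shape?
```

()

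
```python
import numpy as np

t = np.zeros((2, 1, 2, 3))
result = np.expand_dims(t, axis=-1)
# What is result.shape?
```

(2, 1, 2, 3, 1)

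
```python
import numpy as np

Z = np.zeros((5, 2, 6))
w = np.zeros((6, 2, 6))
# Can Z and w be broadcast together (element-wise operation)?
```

No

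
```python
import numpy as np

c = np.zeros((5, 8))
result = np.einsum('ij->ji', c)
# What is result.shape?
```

(8, 5)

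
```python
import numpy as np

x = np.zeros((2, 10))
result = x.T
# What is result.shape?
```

(10, 2)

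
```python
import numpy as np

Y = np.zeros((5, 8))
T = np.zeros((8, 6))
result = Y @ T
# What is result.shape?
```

(5, 6)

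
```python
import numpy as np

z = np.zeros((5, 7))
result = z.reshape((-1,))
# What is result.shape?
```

(35,)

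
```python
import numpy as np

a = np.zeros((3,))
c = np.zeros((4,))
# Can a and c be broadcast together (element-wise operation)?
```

No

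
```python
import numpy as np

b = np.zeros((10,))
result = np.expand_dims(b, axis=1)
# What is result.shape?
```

(10, 1)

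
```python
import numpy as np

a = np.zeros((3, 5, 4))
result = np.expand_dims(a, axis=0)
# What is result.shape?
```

(1, 3, 5, 4)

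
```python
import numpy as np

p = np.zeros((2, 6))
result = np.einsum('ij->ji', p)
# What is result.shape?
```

(6, 2)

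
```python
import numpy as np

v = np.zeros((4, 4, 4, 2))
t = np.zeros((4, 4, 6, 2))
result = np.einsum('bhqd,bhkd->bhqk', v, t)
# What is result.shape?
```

(4, 4, 4, 6)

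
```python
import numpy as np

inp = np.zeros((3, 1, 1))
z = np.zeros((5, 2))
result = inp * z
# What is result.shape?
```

(3, 5, 2)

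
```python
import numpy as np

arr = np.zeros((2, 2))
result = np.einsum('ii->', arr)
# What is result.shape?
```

()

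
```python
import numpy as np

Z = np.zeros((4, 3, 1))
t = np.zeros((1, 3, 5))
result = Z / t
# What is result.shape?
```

(4, 3, 5)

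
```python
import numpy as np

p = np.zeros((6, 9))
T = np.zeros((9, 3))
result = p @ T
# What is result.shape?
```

(6, 3)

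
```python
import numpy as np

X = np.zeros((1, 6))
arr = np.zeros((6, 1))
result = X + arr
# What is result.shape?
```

(6, 6)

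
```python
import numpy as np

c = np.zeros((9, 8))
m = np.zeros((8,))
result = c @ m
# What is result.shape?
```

(9,)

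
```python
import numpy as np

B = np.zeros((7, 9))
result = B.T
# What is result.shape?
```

(9, 7)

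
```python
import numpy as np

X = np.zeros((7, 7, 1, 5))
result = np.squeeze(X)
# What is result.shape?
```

(7, 7, 5)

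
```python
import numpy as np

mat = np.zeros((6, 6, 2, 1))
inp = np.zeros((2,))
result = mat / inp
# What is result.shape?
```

(6, 6, 2, 2)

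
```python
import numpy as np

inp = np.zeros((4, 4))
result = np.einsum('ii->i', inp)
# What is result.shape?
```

(4,)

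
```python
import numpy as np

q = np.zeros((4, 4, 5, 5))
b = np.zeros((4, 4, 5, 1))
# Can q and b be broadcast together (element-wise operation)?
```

Yes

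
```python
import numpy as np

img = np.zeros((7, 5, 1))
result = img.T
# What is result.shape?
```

(1, 5, 7)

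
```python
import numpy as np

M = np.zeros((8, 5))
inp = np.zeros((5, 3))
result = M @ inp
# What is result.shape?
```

(8, 3)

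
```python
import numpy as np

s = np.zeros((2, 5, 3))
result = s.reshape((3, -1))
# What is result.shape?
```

(3, 10)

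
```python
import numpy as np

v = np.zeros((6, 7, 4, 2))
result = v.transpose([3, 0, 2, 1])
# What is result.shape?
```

(2, 6, 4, 7)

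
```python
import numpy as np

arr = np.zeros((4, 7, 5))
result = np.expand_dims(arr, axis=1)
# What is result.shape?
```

(4, 1, 7, 5)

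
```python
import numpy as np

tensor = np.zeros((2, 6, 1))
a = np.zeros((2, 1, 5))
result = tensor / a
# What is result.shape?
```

(2, 6, 5)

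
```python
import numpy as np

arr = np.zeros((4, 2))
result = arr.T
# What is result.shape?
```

(2, 4)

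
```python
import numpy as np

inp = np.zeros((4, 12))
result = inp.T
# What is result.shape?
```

(12, 4)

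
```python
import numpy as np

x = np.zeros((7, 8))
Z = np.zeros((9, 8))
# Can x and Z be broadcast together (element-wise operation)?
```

No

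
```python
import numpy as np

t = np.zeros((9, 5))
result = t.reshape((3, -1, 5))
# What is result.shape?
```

(3, 3, 5)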